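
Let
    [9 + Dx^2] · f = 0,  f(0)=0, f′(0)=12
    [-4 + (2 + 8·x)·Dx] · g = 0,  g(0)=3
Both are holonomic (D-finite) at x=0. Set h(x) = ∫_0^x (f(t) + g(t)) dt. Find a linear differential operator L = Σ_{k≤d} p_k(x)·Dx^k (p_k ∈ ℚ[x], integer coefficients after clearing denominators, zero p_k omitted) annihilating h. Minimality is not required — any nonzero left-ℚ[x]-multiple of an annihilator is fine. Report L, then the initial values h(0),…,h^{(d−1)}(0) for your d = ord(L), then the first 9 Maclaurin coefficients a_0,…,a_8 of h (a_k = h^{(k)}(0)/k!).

f: a_k = 0, 12, 0, -18, 0, 81/10, 0, -243/140, 0, …
g: a_k = 3, 6, -6, 12, -30, 84, -252, 792, -2574, …
Sum ⇒ L₀ = lclm(L_f,L_g) in ℚ(x)⟨Dx⟩.
∫: right-multiply L₀ by Dx.
L = (-378 - 1296·x - 2592·x^2)·Dx + (45 + 828·x + 3888·x^2 + 5184·x^3)·Dx^2 + (-42 - 144·x - 288·x^2)·Dx^3 + (5 + 92·x + 432·x^2 + 576·x^3)·Dx^4  (order 4).
h: a_k = 0, 3, 9, -2, -3/2, -6, 307/20, -36, 110637/1120, …
ICs: h(0) = 0, h′(0) = 3, h′′(0) = 18, h′′′(0) = -12.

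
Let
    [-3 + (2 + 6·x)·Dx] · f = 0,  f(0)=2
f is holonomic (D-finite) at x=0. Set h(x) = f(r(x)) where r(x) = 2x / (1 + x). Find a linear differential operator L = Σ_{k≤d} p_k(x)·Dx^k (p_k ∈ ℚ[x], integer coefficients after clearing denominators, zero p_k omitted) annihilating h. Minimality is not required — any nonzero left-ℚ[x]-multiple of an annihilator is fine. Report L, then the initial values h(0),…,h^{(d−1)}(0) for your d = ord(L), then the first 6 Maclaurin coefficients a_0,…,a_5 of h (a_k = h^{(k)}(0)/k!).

L = -3 + (1 + 8·x + 7·x^2)·Dx  (order 1).
h: a_k = 2, 6, -15, 51, -861/4, 4137/4, …
ICs: h(0) = 2.

f: a_k = 2, 3, -9/4, 27/8, -405/64, 1701/128, …
L₀ from L_f via x↦r, Dx↦r'^{-1}Dx.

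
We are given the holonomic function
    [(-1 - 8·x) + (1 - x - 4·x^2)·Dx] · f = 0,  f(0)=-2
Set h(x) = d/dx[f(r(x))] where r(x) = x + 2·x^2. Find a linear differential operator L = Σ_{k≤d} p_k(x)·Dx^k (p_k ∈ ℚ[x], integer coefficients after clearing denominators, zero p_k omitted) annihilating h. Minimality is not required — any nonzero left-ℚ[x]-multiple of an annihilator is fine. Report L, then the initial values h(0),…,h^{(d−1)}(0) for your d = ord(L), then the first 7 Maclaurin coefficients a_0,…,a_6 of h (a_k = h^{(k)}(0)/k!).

L = (14 + 20·x + 120·x^2 + 320·x^3 + 320·x^4) + (-1 - 3·x + 10·x^2 + 40·x^3 + 80·x^4 + 64·x^5)·Dx  (order 1).
h: a_k = -2, -28, -174, -824, -4050, -19188, -85974, …
ICs: h(0) = -2.

f: a_k = -2, -2, -10, -18, -58, -130, -362, …
f∘r: x↦r, Dx↦Dx/r' in L_f ⇒ L₀.
Derive L from L₀ (diff closure).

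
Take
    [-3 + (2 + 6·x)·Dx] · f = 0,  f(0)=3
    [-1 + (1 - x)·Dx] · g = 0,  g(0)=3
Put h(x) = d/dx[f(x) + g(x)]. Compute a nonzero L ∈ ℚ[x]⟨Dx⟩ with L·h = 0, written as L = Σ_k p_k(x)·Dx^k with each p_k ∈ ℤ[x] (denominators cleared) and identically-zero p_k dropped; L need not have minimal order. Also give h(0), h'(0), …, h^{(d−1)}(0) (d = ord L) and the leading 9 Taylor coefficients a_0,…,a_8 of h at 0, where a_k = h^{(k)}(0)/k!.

L = (-90 - 54·x) + (3 - 198·x - 189·x^2)·Dx + (14 + 46·x - 6·x^2 - 54·x^3)·Dx^2  (order 2).
h: a_k = 15/2, -3/4, 387/16, -831/32, 29355/256, -128565/512, 1558599/2048, -8345703/4096, 381749787/65536, …
ICs: h(0) = 15/2, h′(0) = -3/4.

f: a_k = 3, 9/2, -27/8, 81/16, -1215/128, 5103/256, -45927/1024, 216513/2048, -8444007/32768, …
g: a_k = 3, 3, 3, 3, 3, 3, 3, 3, 3, …
h₀=f+g: left-lcm gives L₀, ord ≤ 2.
h₀' ⇒ L via d/dx closure of L₀.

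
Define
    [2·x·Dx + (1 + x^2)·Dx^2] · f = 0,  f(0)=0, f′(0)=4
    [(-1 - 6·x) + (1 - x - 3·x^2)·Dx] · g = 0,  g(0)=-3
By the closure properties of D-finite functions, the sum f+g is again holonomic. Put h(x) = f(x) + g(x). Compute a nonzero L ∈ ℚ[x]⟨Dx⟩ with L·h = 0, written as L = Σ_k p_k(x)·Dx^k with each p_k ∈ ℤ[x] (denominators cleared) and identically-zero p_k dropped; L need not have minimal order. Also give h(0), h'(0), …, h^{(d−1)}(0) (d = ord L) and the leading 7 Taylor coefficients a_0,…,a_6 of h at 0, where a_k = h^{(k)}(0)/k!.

L = (8 - 32·x - 300·x^2 - 504·x^3 - 1134·x^4 - 162·x^6)·Dx + (-22 - 148·x - 184·x^2 - 576·x^3 - 441·x^4 - 918·x^5 - 27·x^6 - 162·x^7)·Dx^2 + (4 + 6·x + 18·x^2 - 60·x^3 - 85·x^4 - 75·x^5 - 126·x^6 - 9·x^7 - 27·x^8)·Dx^3  (order 3).
h: a_k = -3, 1, -12, -67/3, -57, -596/5, -291, …
ICs: h(0) = -3, h′(0) = 1, h′′(0) = -24.

f: a_k = 0, 4, 0, -4/3, 0, 4/5, 0, …
g: a_k = -3, -3, -12, -21, -57, -120, -291, …
f+g: L₀ = lclm(L_f,L_g), ord ≤ 2+1.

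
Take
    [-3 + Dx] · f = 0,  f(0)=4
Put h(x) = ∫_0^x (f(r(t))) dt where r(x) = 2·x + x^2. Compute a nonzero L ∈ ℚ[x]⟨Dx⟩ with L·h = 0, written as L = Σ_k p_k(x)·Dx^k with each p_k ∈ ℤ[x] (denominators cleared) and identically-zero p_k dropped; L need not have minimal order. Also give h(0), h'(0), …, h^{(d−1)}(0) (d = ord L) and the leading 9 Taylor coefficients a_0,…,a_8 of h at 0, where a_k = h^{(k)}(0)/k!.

L = (-6 - 6·x)·Dx + Dx^2  (order 2).
h: a_k = 0, 4, 12, 28, 54, 90, 666/5, 6246/35, 15363/70, …
ICs: h(0) = 0, h′(0) = 4.

f: a_k = 4, 12, 18, 18, 27/2, 81/10, 81/20, 243/140, 729/1120, …
Substitute x→r, Dx→(1/r')Dx; clear ⇒ L₀.
h=∫h₀ ⇒ L = L₀·Dx.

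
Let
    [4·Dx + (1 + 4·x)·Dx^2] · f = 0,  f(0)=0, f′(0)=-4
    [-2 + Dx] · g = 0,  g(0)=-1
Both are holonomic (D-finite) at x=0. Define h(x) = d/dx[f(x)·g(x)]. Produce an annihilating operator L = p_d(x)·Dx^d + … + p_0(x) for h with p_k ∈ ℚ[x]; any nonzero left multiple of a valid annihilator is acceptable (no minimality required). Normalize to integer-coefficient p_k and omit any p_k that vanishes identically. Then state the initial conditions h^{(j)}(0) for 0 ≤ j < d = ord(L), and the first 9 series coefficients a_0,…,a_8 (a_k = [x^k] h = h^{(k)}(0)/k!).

f: a_k = 0, -4, 8, -64/3, 64, -1024/5, 2048/3, -16384/7, 8192, …
g: a_k = -1, -2, -2, -4/3, -2/3, -4/15, -4/45, -8/315, -2/315, …
h₀=f·g: eliminate ⇒ L₀, order ≤ 2·1.
h₀' ⇒ L via d/dx closure of L₀.
L = (20 - 32·x + 64·x^2) + (-8 + 16·x - 64·x^2)·Dx + (-1 + 16·x^2)·Dx^2  (order 2).
h: a_k = 4, 0, 40, -128, 1672/3, -6784/3, 413264/45, -1670656/45, 3144056/21, …
ICs: h(0) = 4, h′(0) = 0.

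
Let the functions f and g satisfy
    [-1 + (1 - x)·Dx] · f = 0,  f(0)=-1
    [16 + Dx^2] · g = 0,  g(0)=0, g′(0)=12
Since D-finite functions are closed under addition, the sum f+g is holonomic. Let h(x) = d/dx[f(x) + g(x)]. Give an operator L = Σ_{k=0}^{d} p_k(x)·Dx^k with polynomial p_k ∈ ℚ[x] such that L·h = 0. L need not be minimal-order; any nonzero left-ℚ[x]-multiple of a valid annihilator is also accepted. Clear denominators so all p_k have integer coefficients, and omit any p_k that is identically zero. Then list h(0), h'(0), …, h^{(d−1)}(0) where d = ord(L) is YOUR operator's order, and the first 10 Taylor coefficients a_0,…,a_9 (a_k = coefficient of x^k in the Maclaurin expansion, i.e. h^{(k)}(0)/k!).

f: a_k = -1, -1, -1, -1, -1, -1, -1, -1, -1, -1, …
g: a_k = 0, 12, 0, -32, 0, 128/5, 0, -1024/105, 0, 2048/945, …
L₀ := lclm(L_f,L_g); ord L₀ ≤ 1+2.
Differentiate: ansatz ord ≤ ord L₀ ⇒ L.
L = (448 - 512·x + 256·x^2) + (-176 + 432·x - 384·x^2 + 128·x^3)·Dx + (28 - 32·x + 16·x^2)·Dx^2 + (-11 + 27·x - 24·x^2 + 8·x^3)·Dx^3  (order 3).
h: a_k = 11, -2, -99, -4, 123, -6, -1129/15, -8, 1103/105, -10, …
ICs: h(0) = 11, h′(0) = -2, h′′(0) = -198.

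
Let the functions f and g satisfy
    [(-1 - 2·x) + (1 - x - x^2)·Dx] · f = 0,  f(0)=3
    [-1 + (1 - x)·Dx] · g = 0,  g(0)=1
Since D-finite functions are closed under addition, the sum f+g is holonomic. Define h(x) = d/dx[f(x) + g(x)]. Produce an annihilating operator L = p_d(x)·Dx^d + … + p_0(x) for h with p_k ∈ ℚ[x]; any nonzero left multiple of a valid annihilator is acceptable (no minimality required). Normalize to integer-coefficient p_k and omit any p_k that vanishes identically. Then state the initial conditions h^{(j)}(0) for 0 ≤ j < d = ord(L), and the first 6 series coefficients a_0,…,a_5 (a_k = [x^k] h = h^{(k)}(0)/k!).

f: a_k = 3, 3, 6, 9, 15, 24, …
g: a_k = 1, 1, 1, 1, 1, 1, …
Sum ⇒ L₀ = lclm(L_f,L_g) in ℚ(x)⟨Dx⟩.
h=h₀': d/dx-closure on L₀ ⇒ L.
L = (-6 - 24·x - 24·x^3 + 6·x^4) + (6 + 6·x - 6·x^2 - 21·x^4 + 6·x^5)·Dx + (-1 + 2·x - 3·x^2 + 6·x^3 - 2·x^4 - 3·x^5 + x^6)·Dx^2  (order 2).
h: a_k = 4, 14, 30, 64, 125, 240, …
ICs: h(0) = 4, h′(0) = 14.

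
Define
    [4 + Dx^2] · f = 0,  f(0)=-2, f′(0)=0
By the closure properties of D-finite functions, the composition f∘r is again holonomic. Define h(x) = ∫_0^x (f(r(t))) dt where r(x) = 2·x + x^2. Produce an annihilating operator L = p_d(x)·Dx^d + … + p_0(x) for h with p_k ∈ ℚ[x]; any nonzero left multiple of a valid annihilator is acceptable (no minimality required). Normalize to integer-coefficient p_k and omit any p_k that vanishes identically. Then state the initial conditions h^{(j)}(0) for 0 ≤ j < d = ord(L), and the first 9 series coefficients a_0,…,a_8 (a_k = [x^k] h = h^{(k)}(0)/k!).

f: a_k = -2, 0, 4, 0, -4/3, 0, 8/45, 0, -4/315, …
L₀ from L_f via x↦r, Dx↦r'^{-1}Dx.
h=∫h₀ ⇒ L = L₀·Dx.
L = (16 + 48·x + 48·x^2 + 16·x^3)·Dx - Dx^2 + (1 + x)·Dx^3  (order 3).
h: a_k = 0, -2, 0, 16/3, 4, -52/15, -64/9, -928/315, 44/15, …
ICs: h(0) = 0, h′(0) = -2, h′′(0) = 0.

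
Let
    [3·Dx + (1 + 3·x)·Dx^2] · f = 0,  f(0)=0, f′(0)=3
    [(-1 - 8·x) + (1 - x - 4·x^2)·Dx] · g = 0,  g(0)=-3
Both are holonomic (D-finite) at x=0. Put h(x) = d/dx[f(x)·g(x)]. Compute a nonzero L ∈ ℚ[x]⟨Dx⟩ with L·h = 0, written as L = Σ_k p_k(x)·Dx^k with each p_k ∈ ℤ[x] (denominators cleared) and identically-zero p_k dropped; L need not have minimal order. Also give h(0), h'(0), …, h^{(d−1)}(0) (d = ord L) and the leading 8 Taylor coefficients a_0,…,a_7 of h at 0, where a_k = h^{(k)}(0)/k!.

f: a_k = 0, 3, -9/2, 9, -81/4, 243/5, -243/2, 2187/7, …
g: a_k = -3, -3, -15, -27, -87, -195, -543, -1323, …
Product ⇒ symmetric product L₀, ord ≤ 2.
h=h₀': d/dx-closure on L₀ ⇒ L.
L = (444 + 2376·x + 5184·x^2) + (15 + 381·x + 2592·x^2 + 4032·x^3)·Dx + (-11 - 70·x - 19·x^2 + 468·x^3 + 576·x^4)·Dx^2  (order 2).
h: a_k = -9, 9, -351/2, 81, -7191/4, 5157/10, -64107/4, 144099/35, …
ICs: h(0) = -9, h′(0) = 9.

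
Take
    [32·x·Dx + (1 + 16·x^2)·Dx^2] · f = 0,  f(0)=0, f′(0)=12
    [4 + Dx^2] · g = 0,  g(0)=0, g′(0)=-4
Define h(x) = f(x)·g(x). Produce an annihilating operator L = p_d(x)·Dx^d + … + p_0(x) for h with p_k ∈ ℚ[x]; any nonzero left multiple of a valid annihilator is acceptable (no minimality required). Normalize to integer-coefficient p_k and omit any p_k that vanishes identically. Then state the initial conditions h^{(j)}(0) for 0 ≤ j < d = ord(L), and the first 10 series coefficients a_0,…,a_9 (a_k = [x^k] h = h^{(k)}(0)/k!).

f: a_k = 0, 12, 0, -64, 0, 3072/5, 0, -49152/7, 0, 262144/3, …
g: a_k = 0, -4, 0, 8/3, 0, -8/15, 0, 16/315, 0, -8/2835, …
L₀ := L_f ⊗_s L_g (sym. prod.), ord ≤ 4.
L = (1360 + 60416·x^2 + 106496·x^4 + 262144·x^6 + 1048576·x^8) + (2304·x + 45056·x^3 + 196608·x^5 + 1048576·x^7)·Dx + (360 + 15872·x^2 + 36864·x^4 + 131072·x^6 + 524288·x^8)·Dx^2 + (576·x + 11264·x^3 + 49152·x^5 + 262144·x^7)·Dx^3 + (5 + 192·x^2 + 2560·x^4 + 16384·x^6 + 65536·x^8)·Dx^4  (order 4).
h: a_k = 0, 0, -48, 0, 288, 0, -7904/3, 0, 29760, 0, …
ICs: h(0) = 0, h′(0) = 0, h′′(0) = -96, h′′′(0) = 0.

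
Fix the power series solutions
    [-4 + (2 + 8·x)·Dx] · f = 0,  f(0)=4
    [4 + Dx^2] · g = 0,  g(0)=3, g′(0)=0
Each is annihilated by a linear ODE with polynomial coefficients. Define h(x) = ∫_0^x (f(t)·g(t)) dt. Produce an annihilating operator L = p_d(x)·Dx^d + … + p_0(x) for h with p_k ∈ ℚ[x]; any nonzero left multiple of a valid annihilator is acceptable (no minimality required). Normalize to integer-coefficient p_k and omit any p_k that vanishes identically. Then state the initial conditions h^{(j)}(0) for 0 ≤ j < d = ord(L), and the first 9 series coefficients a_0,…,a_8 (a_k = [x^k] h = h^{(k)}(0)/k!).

f: a_k = 4, 8, -8, 16, -40, 112, -336, 1056, -3432, …
g: a_k = 3, 0, -6, 0, 2, 0, -4/15, 0, 2/105, …
Product ⇒ symmetric product L₀, ord ≤ 2.
h=∫₀ˣh₀: take L = L₀·Dx.
L = (16 + 32·x + 64·x^2)·Dx + (-4 - 16·x)·Dx^2 + (1 + 8·x + 16·x^2)·Dx^3  (order 3).
h: a_k = 0, 12, 12, -16, 0, -64/5, 128/3, -11776/105, 4736/15, …
ICs: h(0) = 0, h′(0) = 12, h′′(0) = 24.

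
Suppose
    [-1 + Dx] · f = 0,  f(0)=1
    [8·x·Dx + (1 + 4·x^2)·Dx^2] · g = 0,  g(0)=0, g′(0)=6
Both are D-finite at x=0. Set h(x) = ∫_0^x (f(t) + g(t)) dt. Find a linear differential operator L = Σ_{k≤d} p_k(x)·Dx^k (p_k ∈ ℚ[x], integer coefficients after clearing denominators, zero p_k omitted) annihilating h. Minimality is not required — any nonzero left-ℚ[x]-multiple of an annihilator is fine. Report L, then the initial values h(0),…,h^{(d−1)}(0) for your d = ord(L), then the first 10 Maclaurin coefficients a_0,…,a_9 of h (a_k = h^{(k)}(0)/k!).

f: a_k = 1, 1, 1/2, 1/6, 1/24, 1/120, 1/720, 1/5040, 1/40320, 1/362880, …
g: a_k = 0, 6, 0, -8, 0, 96/5, 0, -384/7, 0, 512/3, …
Sum ⇒ L₀ = lclm(L_f,L_g) in ℚ(x)⟨Dx⟩.
∫: right-multiply L₀ by Dx.
L = (8 - 8·x - 96·x^2 - 32·x^3)·Dx^2 + (-9 + 88·x^2 - 16·x^4)·Dx^3 + (1 + 8·x + 8·x^2 + 32·x^3 + 16·x^4)·Dx^4  (order 4).
h: a_k = 0, 1, 7/2, 1/6, -47/24, 1/120, 461/144, 1/5040, -39497/5760, 1/362880, …
ICs: h(0) = 0, h′(0) = 1, h′′(0) = 7, h′′′(0) = 1.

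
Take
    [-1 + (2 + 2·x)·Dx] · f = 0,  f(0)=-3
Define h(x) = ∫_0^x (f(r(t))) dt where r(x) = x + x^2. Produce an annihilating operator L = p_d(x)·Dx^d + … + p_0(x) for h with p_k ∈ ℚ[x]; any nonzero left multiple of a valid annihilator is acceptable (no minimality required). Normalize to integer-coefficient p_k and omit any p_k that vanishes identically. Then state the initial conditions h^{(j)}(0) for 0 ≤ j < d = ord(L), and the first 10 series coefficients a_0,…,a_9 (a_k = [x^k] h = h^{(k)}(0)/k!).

f: a_k = -3, -3/2, 3/8, -3/16, 15/128, -21/256, 63/1024, -99/2048, 1287/32768, -2145/65536, …
Substitute x→r, Dx→(1/r')Dx; clear ⇒ L₀.
∫: right-multiply L₀ by Dx.
L = (-1 - 2·x)·Dx + (2 + 2·x + 2·x^2)·Dx^2  (order 2).
h: a_k = 0, -3, -3/4, -3/8, 9/64, -9/640, -15/512, 171/7168, -63/16384, -289/32768, …
ICs: h(0) = 0, h′(0) = -3.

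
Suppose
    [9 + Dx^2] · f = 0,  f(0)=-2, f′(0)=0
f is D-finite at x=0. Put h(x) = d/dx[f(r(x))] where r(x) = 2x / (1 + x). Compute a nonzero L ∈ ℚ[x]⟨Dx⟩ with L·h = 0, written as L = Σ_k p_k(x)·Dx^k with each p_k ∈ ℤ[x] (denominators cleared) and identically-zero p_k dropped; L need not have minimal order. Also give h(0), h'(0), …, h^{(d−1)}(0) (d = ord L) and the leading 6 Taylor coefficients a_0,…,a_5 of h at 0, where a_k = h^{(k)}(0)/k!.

L = (42 + 12·x + 6·x^2) + (6 + 18·x + 18·x^2 + 6·x^3)·Dx + (1 + 4·x + 6·x^2 + 4·x^3 + x^4)·Dx^2  (order 2).
h: a_k = 0, 72, -216, 0, 1440, -23112/5, …
ICs: h(0) = 0, h′(0) = 72.

f: a_k = -2, 0, 9, 0, -27/4, 0, …
Change of var in L_f (x↦r) gives L₀.
h=h₀': d/dx-closure on L₀ ⇒ L.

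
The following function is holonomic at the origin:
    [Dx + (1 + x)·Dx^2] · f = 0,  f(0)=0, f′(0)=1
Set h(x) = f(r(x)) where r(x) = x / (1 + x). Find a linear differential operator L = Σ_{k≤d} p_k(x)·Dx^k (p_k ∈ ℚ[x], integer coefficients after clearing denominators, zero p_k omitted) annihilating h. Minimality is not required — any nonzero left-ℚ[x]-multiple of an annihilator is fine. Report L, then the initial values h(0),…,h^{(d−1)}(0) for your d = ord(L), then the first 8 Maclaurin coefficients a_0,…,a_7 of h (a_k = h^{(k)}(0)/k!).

L = (3 + 4·x)·Dx + (1 + 3·x + 2·x^2)·Dx^2  (order 2).
h: a_k = 0, 1, -3/2, 7/3, -15/4, 31/5, -21/2, 127/7, …
ICs: h(0) = 0, h′(0) = 1.

f: a_k = 0, 1, -1/2, 1/3, -1/4, 1/5, -1/6, 1/7, …
L₀ from L_f via x↦r, Dx↦r'^{-1}Dx.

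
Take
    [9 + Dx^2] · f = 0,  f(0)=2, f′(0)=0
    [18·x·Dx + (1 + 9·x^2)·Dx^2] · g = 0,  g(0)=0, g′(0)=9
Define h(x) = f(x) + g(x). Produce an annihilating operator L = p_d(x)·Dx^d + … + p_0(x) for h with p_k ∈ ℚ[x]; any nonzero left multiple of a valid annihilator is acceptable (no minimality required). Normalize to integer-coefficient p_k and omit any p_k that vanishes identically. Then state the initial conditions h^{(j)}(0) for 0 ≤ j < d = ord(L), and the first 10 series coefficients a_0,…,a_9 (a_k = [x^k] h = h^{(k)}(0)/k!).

L = (-1782·x + 20412·x^3 + 13122·x^5)·Dx + (-9 + 567·x^2 + 6561·x^4 + 6561·x^6)·Dx^2 + (-198·x + 2268·x^3 + 1458·x^5)·Dx^3 + (-1 + 63·x^2 + 729·x^4 + 729·x^6)·Dx^4  (order 4).
h: a_k = 2, 9, -9, -27, 27/4, 729/5, -81/40, -6561/7, 729/2240, 6561, …
ICs: h(0) = 2, h′(0) = 9, h′′(0) = -18, h′′′(0) = -162.

f: a_k = 2, 0, -9, 0, 27/4, 0, -81/40, 0, 729/2240, 0, …
g: a_k = 0, 9, 0, -27, 0, 729/5, 0, -6561/7, 0, 6561, …
f+g: L₀ = lclm(L_f,L_g), ord ≤ 2+2.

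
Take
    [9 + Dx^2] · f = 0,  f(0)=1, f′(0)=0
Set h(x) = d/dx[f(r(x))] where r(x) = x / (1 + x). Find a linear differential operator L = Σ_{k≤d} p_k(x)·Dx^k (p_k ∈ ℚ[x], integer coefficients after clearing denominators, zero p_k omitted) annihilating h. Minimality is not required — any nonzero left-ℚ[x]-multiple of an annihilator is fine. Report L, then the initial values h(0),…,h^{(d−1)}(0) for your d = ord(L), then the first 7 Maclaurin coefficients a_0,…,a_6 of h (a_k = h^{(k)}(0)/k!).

L = (15 + 12·x + 6·x^2) + (6 + 18·x + 18·x^2 + 6·x^3)·Dx + (1 + 4·x + 6·x^2 + 4·x^3 + x^4)·Dx^2  (order 2).
h: a_k = 0, -9, 27, -81/2, 45/2, 2457/40, -9639/40, …
ICs: h(0) = 0, h′(0) = -9.

f: a_k = 1, 0, -9/2, 0, 27/8, 0, -81/80, …
L₀ from L_f via x↦r, Dx↦r'^{-1}Dx.
h₀' ⇒ L via d/dx closure of L₀.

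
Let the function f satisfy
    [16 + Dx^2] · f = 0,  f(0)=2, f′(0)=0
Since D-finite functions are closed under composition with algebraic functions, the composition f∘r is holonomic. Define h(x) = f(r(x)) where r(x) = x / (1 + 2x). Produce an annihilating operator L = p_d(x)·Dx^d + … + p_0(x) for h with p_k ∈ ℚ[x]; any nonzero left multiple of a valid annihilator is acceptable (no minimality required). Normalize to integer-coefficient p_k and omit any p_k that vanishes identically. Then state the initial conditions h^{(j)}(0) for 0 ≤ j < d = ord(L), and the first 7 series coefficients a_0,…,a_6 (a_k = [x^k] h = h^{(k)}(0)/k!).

L = 16 + (4 + 24·x + 48·x^2 + 32·x^3)·Dx + (1 + 8·x + 24·x^2 + 32·x^3 + 16·x^4)·Dx^2  (order 2).
h: a_k = 2, 0, -16, 64, -512/3, 1024/3, -19712/45, …
ICs: h(0) = 2, h′(0) = 0.

f: a_k = 2, 0, -16, 0, 64/3, 0, -512/45, …
f∘r: x↦r, Dx↦Dx/r' in L_f ⇒ L₀.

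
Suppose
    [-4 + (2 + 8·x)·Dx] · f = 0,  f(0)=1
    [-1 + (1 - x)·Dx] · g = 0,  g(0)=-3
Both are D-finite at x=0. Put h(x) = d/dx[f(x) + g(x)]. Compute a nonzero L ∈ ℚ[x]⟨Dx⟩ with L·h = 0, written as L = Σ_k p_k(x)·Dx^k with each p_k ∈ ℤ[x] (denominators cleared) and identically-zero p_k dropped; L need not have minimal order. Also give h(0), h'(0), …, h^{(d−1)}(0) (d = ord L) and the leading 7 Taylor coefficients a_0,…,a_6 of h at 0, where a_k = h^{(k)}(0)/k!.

L = (-18 - 12·x) + (3 - 36·x - 42·x^2)·Dx + (2 + 9·x + x^2 - 12·x^3)·Dx^2  (order 2).
h: a_k = -1, -10, 3, -52, 125, -522, 1827, …
ICs: h(0) = -1, h′(0) = -10.

f: a_k = 1, 2, -2, 4, -10, 28, -84, …
g: a_k = -3, -3, -3, -3, -3, -3, -3, …
h₀=f+g: left-lcm gives L₀, ord ≤ 2.
Derive L from L₀ (diff closure).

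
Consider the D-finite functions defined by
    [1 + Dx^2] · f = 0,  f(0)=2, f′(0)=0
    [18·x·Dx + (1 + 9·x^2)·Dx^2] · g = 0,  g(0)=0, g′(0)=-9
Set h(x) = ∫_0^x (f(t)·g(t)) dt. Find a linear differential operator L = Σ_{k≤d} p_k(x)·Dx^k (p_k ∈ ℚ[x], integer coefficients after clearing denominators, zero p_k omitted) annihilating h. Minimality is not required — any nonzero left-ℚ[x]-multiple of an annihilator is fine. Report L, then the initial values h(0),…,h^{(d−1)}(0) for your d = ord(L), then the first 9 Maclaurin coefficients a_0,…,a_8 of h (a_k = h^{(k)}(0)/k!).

f: a_k = 2, 0, -1, 0, 1/12, 0, -1/360, 0, 1/20160, …
g: a_k = 0, -9, 0, 27, 0, -729/5, 0, 6561/7, 0, …
L₀ := L_f ⊗_s L_g (sym. prod.), ord ≤ 4.
h=∫h₀ ⇒ L = L₀·Dx.
L = (370 + 9594·x^2 + 4131·x^4 + 2916·x^6 + 6561·x^8)·Dx + (684·x + 6804·x^3 + 8748·x^5 + 26244·x^7)·Dx^2 + (380 + 9792·x^2 + 5346·x^4 + 5832·x^6 + 13122·x^8)·Dx^3 + (684·x + 6804·x^3 + 8748·x^5 + 26244·x^7)·Dx^4 + (10 + 198·x^2 + 1215·x^4 + 2916·x^6 + 6561·x^8)·Dx^5  (order 5).
h: a_k = 0, 0, -9, 0, 63/4, 0, -2129/40, 0, 566341/2240, …
ICs: h(0) = 0, h′(0) = 0, h′′(0) = -18, h′′′(0) = 0, h′′′′(0) = 378.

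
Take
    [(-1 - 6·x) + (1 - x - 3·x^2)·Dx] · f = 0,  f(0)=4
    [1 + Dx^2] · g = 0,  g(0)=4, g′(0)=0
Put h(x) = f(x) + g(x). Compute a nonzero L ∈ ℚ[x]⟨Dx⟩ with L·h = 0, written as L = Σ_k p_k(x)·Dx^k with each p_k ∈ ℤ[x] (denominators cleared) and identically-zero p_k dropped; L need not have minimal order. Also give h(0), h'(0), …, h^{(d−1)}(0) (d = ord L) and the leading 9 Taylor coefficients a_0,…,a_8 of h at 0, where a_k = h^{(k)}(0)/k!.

f: a_k = 4, 4, 16, 28, 76, 160, 388, 868, 2032, …
g: a_k = 4, 0, -2, 0, 1/6, 0, -1/180, 0, 1/10080, …
h₀=f+g: left-lcm gives L₀, ord ≤ 3.
L = (43 + 292·x + 307·x^2 + 624·x^3 + 45·x^4 + 54·x^5) + (-9 - 7·x - 6·x^2 + 91·x^3 + 144·x^4 + 27·x^5 + 27·x^6)·Dx + (43 + 292·x + 307·x^2 + 624·x^3 + 45·x^4 + 54·x^5)·Dx^2 + (-9 - 7·x - 6·x^2 + 91·x^3 + 144·x^4 + 27·x^5 + 27·x^6)·Dx^3  (order 3).
h: a_k = 8, 4, 14, 28, 457/6, 160, 69839/180, 868, 20482561/10080, …
ICs: h(0) = 8, h′(0) = 4, h′′(0) = 28.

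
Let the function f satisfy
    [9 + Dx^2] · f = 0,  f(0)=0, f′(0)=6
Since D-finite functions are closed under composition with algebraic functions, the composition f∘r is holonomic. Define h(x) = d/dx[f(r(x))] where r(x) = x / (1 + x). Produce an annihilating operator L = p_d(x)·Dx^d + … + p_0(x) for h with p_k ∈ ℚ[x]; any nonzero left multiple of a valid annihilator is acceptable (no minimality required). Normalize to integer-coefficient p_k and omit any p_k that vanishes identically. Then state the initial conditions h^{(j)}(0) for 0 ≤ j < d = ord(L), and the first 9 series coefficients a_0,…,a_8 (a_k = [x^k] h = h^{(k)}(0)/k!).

L = (15 + 12·x + 6·x^2) + (6 + 18·x + 18·x^2 + 6·x^3)·Dx + (1 + 4·x + 6·x^2 + 4·x^3 + x^4)·Dx^2  (order 2).
h: a_k = 6, -12, -9, 84, -879/4, 765/2, -19353/40, 1893/5, 268299/2240, …
ICs: h(0) = 6, h′(0) = -12.

f: a_k = 0, 6, 0, -9, 0, 81/20, 0, -243/280, 0, …
Substitute x→r, Dx→(1/r')Dx; clear ⇒ L₀.
h₀' ⇒ L via d/dx closure of L₀.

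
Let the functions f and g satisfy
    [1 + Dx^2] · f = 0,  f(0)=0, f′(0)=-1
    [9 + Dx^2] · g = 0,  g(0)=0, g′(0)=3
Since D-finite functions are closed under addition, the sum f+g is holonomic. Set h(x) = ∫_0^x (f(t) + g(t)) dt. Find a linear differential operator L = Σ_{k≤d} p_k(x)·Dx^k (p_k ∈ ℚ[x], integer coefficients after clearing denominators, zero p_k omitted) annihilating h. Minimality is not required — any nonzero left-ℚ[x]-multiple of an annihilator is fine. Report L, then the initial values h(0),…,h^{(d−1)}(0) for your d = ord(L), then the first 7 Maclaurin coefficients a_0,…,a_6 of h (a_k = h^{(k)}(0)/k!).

f: a_k = 0, -1, 0, 1/6, 0, -1/120, 0, …
g: a_k = 0, 3, 0, -9/2, 0, 81/40, 0, …
Weyl lclm of L_f,L_g ⇒ L₀ (ord ≤ 4).
h=∫h₀ ⇒ L = L₀·Dx.
L = 9·Dx + 10·Dx^3 + Dx^5  (order 5).
h: a_k = 0, 0, 1, 0, -13/12, 0, 121/360, …
ICs: h(0) = 0, h′(0) = 0, h′′(0) = 2, h′′′(0) = 0, h′′′′(0) = -26.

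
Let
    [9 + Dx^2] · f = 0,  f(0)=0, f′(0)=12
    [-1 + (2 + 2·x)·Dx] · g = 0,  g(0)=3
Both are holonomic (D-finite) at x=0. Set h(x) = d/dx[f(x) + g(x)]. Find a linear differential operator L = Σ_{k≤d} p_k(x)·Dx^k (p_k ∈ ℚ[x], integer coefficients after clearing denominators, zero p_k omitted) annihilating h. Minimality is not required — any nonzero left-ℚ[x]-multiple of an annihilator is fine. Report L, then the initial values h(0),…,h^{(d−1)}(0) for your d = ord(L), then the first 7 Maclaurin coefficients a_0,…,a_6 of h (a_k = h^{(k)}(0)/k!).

f: a_k = 0, 12, 0, -18, 0, 81/10, 0, …
g: a_k = 3, 3/2, -3/8, 3/16, -15/128, 21/256, -63/1024, …
h₀=f+g: left-lcm gives L₀, ord ≤ 3.
h₀' ⇒ L via d/dx closure of L₀.
L = (-153 - 216·x - 108·x^2) + (-234 - 666·x - 648·x^2 - 216·x^3)·Dx + (-17 - 24·x - 12·x^2)·Dx^2 + (-26 - 74·x - 72·x^2 - 24·x^3)·Dx^3  (order 3).
h: a_k = 27/2, -3/4, -855/16, -15/32, 10473/256, -189/512, -120951/10240, …
ICs: h(0) = 27/2, h′(0) = -3/4, h′′(0) = -855/8.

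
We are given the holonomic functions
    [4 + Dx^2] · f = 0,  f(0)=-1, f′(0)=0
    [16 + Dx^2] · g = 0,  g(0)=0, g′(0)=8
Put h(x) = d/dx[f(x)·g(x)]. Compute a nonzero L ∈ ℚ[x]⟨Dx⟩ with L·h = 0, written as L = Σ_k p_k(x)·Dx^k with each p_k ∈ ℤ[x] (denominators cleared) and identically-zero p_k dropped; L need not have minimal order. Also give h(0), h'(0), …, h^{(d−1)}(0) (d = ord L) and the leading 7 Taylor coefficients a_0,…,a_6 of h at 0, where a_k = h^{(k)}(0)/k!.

L = 144 + 40·Dx^2 + Dx^4  (order 4).
h: a_k = -8, 0, 112, 0, -976/3, 0, 17504/45, …
ICs: h(0) = -8, h′(0) = 0, h′′(0) = 224, h′′′(0) = 0.

f: a_k = -1, 0, 2, 0, -2/3, 0, 4/45, …
g: a_k = 0, 8, 0, -64/3, 0, 256/15, 0, …
Product ⇒ symmetric product L₀, ord ≤ 4.
Differentiate: ansatz ord ≤ ord L₀ ⇒ L.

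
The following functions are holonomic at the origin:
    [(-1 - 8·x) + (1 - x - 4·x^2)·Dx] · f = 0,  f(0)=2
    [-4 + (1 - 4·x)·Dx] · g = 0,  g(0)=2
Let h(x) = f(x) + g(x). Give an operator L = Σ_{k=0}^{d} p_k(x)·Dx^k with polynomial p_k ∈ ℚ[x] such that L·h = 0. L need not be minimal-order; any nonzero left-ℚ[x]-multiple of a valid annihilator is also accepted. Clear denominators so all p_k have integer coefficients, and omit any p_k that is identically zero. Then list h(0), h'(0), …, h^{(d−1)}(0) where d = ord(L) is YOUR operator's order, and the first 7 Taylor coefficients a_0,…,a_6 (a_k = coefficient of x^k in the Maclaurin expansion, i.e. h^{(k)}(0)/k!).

L = (8 - 288·x + 384·x^2 - 512·x^3) + (22 - 8·x - 288·x^2 + 640·x^3 - 1024·x^4)·Dx + (-3 + 23·x - 56·x^2 + 32·x^3 + 128·x^4 - 256·x^5)·Dx^2  (order 2).
h: a_k = 4, 10, 42, 146, 570, 2178, 8554, …
ICs: h(0) = 4, h′(0) = 10.

f: a_k = 2, 2, 10, 18, 58, 130, 362, …
g: a_k = 2, 8, 32, 128, 512, 2048, 8192, …
L₀ := lclm(L_f,L_g); ord L₀ ≤ 1+1.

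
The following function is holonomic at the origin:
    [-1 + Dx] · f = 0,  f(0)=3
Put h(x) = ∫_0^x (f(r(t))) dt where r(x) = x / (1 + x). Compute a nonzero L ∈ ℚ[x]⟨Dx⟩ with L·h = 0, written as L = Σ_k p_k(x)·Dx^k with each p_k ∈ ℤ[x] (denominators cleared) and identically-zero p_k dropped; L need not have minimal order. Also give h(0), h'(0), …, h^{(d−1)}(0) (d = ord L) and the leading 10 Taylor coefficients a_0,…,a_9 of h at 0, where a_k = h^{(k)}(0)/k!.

L = -Dx + (1 + 2·x + x^2)·Dx^2  (order 2).
h: a_k = 0, 3, 3/2, -1/2, 1/8, 1/40, -19/240, 151/1680, -1091/13440, 7841/120960, …
ICs: h(0) = 0, h′(0) = 3.

f: a_k = 3, 3, 3/2, 1/2, 1/8, 1/40, 1/240, 1/1680, 1/13440, 1/120960, …
f∘r: x↦r, Dx↦Dx/r' in L_f ⇒ L₀.
∫: right-multiply L₀ by Dx.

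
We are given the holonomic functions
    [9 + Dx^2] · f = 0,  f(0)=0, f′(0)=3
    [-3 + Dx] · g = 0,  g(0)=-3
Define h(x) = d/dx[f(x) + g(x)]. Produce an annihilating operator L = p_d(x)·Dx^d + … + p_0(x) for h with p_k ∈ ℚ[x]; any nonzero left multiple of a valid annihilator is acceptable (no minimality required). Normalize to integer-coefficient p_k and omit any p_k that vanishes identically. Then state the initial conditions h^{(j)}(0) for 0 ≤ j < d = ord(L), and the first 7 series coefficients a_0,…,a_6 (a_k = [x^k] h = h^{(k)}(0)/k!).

L = 27 - 9·Dx + 3·Dx^2 - Dx^3  (order 3).
h: a_k = -6, -27, -54, -81/2, -81/4, -729/40, -243/20, …
ICs: h(0) = -6, h′(0) = -27, h′′(0) = -108.

f: a_k = 0, 3, 0, -9/2, 0, 81/40, 0, …
g: a_k = -3, -9, -27/2, -27/2, -81/8, -243/40, -243/80, …
L₀ := lclm(L_f,L_g); ord L₀ ≤ 2+1.
h₀' ⇒ L via d/dx closure of L₀.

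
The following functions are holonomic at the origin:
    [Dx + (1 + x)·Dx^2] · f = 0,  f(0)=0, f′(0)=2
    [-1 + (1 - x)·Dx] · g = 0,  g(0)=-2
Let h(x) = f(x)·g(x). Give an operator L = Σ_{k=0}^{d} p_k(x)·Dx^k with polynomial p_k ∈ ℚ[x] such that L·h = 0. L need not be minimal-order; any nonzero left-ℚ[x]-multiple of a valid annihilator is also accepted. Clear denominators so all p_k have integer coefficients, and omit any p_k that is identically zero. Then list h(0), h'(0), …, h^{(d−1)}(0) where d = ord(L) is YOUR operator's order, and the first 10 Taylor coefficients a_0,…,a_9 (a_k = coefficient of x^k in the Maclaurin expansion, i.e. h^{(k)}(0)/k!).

L = 1 + (1 + 3·x)·Dx + (-1 + x^2)·Dx^2  (order 2).
h: a_k = 0, -4, -2, -10/3, -7/3, -47/15, -37/15, -319/105, -533/210, -1879/630, …
ICs: h(0) = 0, h′(0) = -4.

f: a_k = 0, 2, -1, 2/3, -1/2, 2/5, -1/3, 2/7, -1/4, 2/9, …
g: a_k = -2, -2, -2, -2, -2, -2, -2, -2, -2, -2, …
Sym-product of L_f,L_g gives L₀ (≤ ord 2).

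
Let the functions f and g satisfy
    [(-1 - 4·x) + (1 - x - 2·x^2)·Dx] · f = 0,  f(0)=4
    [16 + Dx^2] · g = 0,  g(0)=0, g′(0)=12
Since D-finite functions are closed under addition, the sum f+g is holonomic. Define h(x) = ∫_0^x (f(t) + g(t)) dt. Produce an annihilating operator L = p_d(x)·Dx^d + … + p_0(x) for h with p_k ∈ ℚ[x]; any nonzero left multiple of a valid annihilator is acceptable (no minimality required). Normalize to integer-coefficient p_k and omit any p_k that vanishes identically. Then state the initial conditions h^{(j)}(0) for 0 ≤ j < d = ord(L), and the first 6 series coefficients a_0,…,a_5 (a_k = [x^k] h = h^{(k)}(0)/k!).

f: a_k = 4, 4, 12, 20, 44, 84, …
g: a_k = 0, 12, 0, -32, 0, 128/5, …
Sum ⇒ L₀ = lclm(L_f,L_g) in ℚ(x)⟨Dx⟩.
h=∫h₀ ⇒ L = L₀·Dx.
L = (368 + 1408·x - 256·x^2 + 512·x^3 + 2560·x^4 + 2048·x^5)·Dx + (-176 + 336·x + 384·x^2 - 1024·x^3 - 384·x^4 + 1536·x^5 + 1024·x^6)·Dx^2 + (23 + 88·x - 16·x^2 + 32·x^3 + 160·x^4 + 128·x^5)·Dx^3 + (-11 + 21·x + 24·x^2 - 64·x^3 - 24·x^4 + 96·x^5 + 64·x^6)·Dx^4  (order 4).
h: a_k = 0, 4, 8, 4, -3, 44/5, …
ICs: h(0) = 0, h′(0) = 4, h′′(0) = 16, h′′′(0) = 24.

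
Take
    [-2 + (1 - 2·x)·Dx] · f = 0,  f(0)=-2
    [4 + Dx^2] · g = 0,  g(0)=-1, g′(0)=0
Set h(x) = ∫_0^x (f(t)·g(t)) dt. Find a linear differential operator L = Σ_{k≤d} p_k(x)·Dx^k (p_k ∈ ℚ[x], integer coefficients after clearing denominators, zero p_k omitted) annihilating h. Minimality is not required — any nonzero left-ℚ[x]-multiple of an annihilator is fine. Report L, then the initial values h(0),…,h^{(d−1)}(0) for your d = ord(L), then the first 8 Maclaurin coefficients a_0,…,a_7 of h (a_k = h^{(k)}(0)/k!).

L = (-4 + 8·x)·Dx + 4·Dx^2 + (-1 + 2·x)·Dx^3  (order 3).
h: a_k = 0, 2, 2, 4/3, 2, 52/15, 52/9, 3112/315, …
ICs: h(0) = 0, h′(0) = 2, h′′(0) = 4.

f: a_k = -2, -4, -8, -16, -32, -64, -128, -256, …
g: a_k = -1, 0, 2, 0, -2/3, 0, 4/45, 0, …
Product ⇒ symmetric product L₀, ord ≤ 2.
∫: right-multiply L₀ by Dx.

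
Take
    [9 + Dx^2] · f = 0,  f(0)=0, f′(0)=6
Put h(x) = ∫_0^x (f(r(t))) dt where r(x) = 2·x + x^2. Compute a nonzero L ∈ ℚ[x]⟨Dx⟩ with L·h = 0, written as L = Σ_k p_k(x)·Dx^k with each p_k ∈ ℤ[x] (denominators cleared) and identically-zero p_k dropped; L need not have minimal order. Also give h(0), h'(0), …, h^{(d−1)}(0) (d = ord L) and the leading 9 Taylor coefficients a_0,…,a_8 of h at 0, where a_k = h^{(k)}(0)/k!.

f: a_k = 0, 6, 0, -9, 0, 81/20, 0, -243/280, 0, …
L₀ from L_f via x↦r, Dx↦r'^{-1}Dx.
∫: right-multiply L₀ by Dx.
L = (36 + 108·x + 108·x^2 + 36·x^3)·Dx - Dx^2 + (1 + x)·Dx^3  (order 3).
h: a_k = 0, 0, 6, 2, -18, -108/5, 63/5, 45, 1863/70, …
ICs: h(0) = 0, h′(0) = 0, h′′(0) = 12.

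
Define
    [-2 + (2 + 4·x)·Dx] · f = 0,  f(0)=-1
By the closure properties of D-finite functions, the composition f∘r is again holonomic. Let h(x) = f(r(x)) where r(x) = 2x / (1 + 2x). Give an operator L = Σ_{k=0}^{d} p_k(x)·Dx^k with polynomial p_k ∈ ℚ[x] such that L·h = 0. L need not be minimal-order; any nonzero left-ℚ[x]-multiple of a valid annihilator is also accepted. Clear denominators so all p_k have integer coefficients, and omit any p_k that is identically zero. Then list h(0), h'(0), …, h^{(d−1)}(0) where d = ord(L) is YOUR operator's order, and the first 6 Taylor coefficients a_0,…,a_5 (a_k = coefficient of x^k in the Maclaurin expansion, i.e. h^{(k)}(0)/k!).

L = -2 + (1 + 8·x + 12·x^2)·Dx  (order 1).
h: a_k = -1, -2, 6, -20, 74, -300, …
ICs: h(0) = -1.

f: a_k = -1, -1, 1/2, -1/2, 5/8, -7/8, …
Substitute x→r, Dx→(1/r')Dx; clear ⇒ L₀.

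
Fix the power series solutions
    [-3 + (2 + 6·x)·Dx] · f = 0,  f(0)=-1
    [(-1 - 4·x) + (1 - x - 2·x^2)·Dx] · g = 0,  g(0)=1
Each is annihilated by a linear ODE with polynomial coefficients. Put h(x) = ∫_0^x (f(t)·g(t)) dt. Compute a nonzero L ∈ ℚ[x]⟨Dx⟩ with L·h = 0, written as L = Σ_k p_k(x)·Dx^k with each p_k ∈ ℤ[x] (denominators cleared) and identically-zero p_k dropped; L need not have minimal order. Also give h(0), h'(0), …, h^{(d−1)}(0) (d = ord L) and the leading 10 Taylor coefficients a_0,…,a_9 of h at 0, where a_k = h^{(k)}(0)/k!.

L = (5 + 11·x + 18·x^2)·Dx + (-2 - 4·x + 10·x^2 + 12·x^3)·Dx^2  (order 2).
h: a_k = 0, -1, -5/4, -9/8, -161/64, -1747/640, -3449/512, -54031/7168, -345785/16384, -2058625/98304, …
ICs: h(0) = 0, h′(0) = -1.

f: a_k = -1, -3/2, 9/8, -27/16, 405/128, -1701/256, 15309/1024, -72171/2048, 2814669/32768, -14073345/65536, …
g: a_k = 1, 1, 3, 5, 11, 21, 43, 85, 171, 341, …
L₀ := L_f ⊗_s L_g (sym. prod.), ord ≤ 1.
h=∫₀ˣh₀: take L = L₀·Dx.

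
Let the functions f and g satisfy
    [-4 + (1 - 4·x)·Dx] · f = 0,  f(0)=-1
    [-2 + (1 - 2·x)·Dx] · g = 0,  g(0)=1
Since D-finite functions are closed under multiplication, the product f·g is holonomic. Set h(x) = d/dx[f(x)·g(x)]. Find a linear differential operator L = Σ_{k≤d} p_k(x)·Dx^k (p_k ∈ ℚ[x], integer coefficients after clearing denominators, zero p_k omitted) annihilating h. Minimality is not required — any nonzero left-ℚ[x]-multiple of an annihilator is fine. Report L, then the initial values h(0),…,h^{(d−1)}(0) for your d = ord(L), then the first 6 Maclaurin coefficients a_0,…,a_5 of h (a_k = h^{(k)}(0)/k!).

f: a_k = -1, -4, -16, -64, -256, -1024, …
g: a_k = 1, 2, 4, 8, 16, 32, …
h₀=f·g: eliminate ⇒ L₀, order ≤ 1·1.
h₀' ⇒ L via d/dx closure of L₀.
L = (28 - 144·x + 192·x^2) + (-3 + 26·x - 72·x^2 + 64·x^3)·Dx  (order 1).
h: a_k = -6, -56, -360, -1984, -10080, -48768, …
ICs: h(0) = -6.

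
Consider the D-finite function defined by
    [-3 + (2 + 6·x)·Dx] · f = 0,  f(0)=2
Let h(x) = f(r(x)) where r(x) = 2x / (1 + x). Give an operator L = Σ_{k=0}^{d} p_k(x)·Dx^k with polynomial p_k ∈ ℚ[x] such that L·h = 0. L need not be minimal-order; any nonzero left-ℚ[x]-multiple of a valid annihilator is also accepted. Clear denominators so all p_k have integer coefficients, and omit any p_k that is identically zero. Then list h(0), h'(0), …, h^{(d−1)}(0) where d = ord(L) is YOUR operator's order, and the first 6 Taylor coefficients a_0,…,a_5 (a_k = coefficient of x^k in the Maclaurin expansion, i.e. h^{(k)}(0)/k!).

f: a_k = 2, 3, -9/4, 27/8, -405/64, 1701/128, …
L₀ from L_f via x↦r, Dx↦r'^{-1}Dx.
L = -3 + (1 + 8·x + 7·x^2)·Dx  (order 1).
h: a_k = 2, 6, -15, 51, -861/4, 4137/4, …
ICs: h(0) = 2.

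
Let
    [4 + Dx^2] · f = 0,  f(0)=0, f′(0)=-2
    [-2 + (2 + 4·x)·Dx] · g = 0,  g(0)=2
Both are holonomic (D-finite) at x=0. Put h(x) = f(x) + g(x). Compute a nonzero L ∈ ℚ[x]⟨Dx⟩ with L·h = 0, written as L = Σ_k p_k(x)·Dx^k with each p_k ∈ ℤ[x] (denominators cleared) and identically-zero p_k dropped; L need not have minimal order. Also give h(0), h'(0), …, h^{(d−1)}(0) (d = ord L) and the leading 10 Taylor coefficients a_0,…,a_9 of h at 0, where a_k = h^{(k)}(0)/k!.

f: a_k = 0, -2, 0, 4/3, 0, -4/15, 0, 8/315, 0, -4/2835, …
g: a_k = 2, 2, -1, 1, -5/4, 7/4, -21/8, 33/8, -429/64, 715/64, …
h₀=f+g: left-lcm gives L₀, ord ≤ 3.
L = (-28 - 64·x - 64·x^2) + (12 + 88·x + 192·x^2 + 128·x^3)·Dx + (-7 - 16·x - 16·x^2)·Dx^2 + (3 + 22·x + 48·x^2 + 32·x^3)·Dx^3  (order 3).
h: a_k = 2, 0, -1, 7/3, -5/4, 89/60, -21/8, 10459/2520, -429/64, 2026769/181440, …
ICs: h(0) = 2, h′(0) = 0, h′′(0) = -2.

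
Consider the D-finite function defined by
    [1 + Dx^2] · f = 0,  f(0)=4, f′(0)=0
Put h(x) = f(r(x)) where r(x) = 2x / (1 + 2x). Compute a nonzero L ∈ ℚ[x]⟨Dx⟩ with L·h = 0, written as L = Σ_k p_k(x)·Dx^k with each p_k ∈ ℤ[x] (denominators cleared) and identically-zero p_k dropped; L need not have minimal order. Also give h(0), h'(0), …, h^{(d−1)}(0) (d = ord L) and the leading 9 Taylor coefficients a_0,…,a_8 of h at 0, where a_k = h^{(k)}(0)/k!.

f: a_k = 4, 0, -2, 0, 1/6, 0, -1/180, 0, 1/10080, …
h₀=f(r): pull back L_f along r ⇒ L₀.
L = 4 + (4 + 24·x + 48·x^2 + 32·x^3)·Dx + (1 + 8·x + 24·x^2 + 32·x^3 + 16·x^4)·Dx^2  (order 2).
h: a_k = 4, 0, -8, 32, -280/3, 704/3, -24016/45, 5568/5, -133592/63, …
ICs: h(0) = 4, h′(0) = 0.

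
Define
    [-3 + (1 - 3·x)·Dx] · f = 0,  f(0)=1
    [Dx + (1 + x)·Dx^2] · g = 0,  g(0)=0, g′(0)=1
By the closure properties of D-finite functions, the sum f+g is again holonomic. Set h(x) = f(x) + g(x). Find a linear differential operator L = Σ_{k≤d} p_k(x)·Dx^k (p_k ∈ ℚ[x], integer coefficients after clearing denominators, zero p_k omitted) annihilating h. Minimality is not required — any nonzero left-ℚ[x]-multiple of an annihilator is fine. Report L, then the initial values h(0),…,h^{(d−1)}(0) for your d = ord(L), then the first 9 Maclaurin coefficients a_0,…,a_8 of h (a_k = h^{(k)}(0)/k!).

f: a_k = 1, 3, 9, 27, 81, 243, 729, 2187, 6561, …
g: a_k = 0, 1, -1/2, 1/3, -1/4, 1/5, -1/6, 1/7, -1/8, …
L₀ := lclm(L_f,L_g); ord L₀ ≤ 1+2.
L = (66 + 18·x)·Dx + (52 + 120·x + 36·x^2)·Dx^2 + (-7 + 11·x + 27·x^2 + 9·x^3)·Dx^3  (order 3).
h: a_k = 1, 4, 17/2, 82/3, 323/4, 1216/5, 4373/6, 15310/7, 52487/8, …
ICs: h(0) = 1, h′(0) = 4, h′′(0) = 17.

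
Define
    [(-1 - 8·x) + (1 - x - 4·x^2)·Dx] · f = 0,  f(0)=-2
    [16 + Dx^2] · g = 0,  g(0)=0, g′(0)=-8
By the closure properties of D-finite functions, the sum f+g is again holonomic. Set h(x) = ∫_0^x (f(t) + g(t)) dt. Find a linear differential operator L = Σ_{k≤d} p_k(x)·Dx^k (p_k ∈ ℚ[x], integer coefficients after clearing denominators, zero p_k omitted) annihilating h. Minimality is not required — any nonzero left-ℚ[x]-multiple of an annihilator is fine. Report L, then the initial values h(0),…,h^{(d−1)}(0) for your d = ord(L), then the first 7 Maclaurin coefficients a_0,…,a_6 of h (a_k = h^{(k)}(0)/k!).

f: a_k = -2, -2, -10, -18, -58, -130, -362, …
g: a_k = 0, -8, 0, 64/3, 0, -256/15, 0, …
h₀=f+g: left-lcm gives L₀, ord ≤ 3.
Integrate: L := L₀·Dx.
L = (560 + 4608·x + 1664·x^2 + 6144·x^3 + 10240·x^4 + 16384·x^5)·Dx + (-208 + 272·x + 896·x^2 - 1408·x^3 - 1536·x^4 + 6144·x^5 + 8192·x^6)·Dx^2 + (35 + 288·x + 104·x^2 + 384·x^3 + 640·x^4 + 1024·x^5)·Dx^3 + (-13 + 17·x + 56·x^2 - 88·x^3 - 96·x^4 + 384·x^5 + 512·x^6)·Dx^4  (order 4).
h: a_k = 0, -2, -5, -10/3, 5/6, -58/5, -1103/45, …
ICs: h(0) = 0, h′(0) = -2, h′′(0) = -10, h′′′(0) = -20.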